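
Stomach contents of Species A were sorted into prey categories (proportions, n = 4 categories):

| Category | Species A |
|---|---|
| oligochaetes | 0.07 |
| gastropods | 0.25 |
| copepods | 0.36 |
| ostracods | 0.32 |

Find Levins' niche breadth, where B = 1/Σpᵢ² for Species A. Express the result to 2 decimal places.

Σpᵢ² = 0.07² + 0.25² + 0.36² + 0.32² = 0.0049 + 0.0625 + 0.1296 + 0.1024 = 0.2994
B = 1 / 0.2994 = 3.3400

3.34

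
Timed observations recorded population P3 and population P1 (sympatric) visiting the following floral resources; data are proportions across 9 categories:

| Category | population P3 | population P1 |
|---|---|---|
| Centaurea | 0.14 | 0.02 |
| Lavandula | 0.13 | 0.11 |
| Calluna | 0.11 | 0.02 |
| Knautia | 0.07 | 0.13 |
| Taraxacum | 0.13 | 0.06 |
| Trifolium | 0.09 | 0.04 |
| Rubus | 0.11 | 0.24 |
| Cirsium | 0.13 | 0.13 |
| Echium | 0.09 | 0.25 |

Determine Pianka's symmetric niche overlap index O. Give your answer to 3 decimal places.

Σ p₁ᵢp₂ᵢ = 0.0028 + 0.0143 + 0.0022 + 0.0091 + 0.0078 + 0.0036 + 0.0264 + 0.0169 + 0.0225 = 0.1056
Σp_1ᵢ² = 0.14² + 0.13² + 0.11² + 0.07² + 0.13² + 0.09² + 0.11² + 0.13² + 0.09² = 0.0196 + 0.0169 + 0.0121 + 0.0049 + 0.0169 + 0.0081 + 0.0121 + 0.0169 + 0.0081 = 0.1156
Σp_2ᵢ² = 0.02² + 0.11² + 0.02² + 0.13² + 0.06² + 0.04² + 0.24² + 0.13² + 0.25² = 0.0004 + 0.0121 + 0.0004 + 0.0169 + 0.0036 + 0.0016 + 0.0576 + 0.0169 + 0.0625 = 0.1720
O = 0.1056 / √(0.1156 × 0.1720) = 0.1056 / 0.141008 = 0.74889

0.749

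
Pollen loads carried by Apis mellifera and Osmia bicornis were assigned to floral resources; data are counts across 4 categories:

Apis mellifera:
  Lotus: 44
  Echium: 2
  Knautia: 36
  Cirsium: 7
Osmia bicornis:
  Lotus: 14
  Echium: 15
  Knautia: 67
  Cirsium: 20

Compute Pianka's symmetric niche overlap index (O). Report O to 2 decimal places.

0.77

Proportions for Apis mellifera (n=89): 44/89=0.4944, 2/89=0.0225, 36/89=0.4045, 7/89=0.0787
Proportions for Osmia bicornis (n=116): 14/116=0.1207, 15/116=0.1293, 67/116=0.5776, 20/116=0.1724
Σ p₁ᵢp₂ᵢ = 0.059674 + 0.002909 + 0.233639 + 0.013568 = 0.309790
Σp_1ᵢ² = 0.4944² + 0.0225² + 0.4045² + 0.0787² = 0.244431 + 0.000506 + 0.163620 + 0.006194 = 0.414751
Σp_2ᵢ² = 0.1207² + 0.1293² + 0.5776² + 0.1724² = 0.014568 + 0.016718 + 0.333622 + 0.029722 = 0.394630
O = 0.309790 / √(0.414751 × 0.394630) = 0.309790 / 0.4045654 = 0.7657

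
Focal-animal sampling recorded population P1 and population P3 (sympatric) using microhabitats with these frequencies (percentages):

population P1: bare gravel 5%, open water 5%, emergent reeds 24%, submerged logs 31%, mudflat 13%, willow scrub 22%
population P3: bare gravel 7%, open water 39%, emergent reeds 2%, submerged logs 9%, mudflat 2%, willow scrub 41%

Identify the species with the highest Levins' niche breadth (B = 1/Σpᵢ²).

population P1

Convert percentages to proportions (divide by 100).
Σp_P1ᵢ² = 0.05² + 0.05² + 0.24² + 0.31² + 0.13² + 0.22² = 0.0025 + 0.0025 + 0.0576 + 0.0961 + 0.0169 + 0.0484 = 0.2240
B_P1 = 1 / 0.2240 = 4.4643
Σp_P3ᵢ² = 0.07² + 0.39² + 0.02² + 0.09² + 0.02² + 0.41² = 0.0049 + 0.1521 + 0.0004 + 0.0081 + 0.0004 + 0.1681 = 0.3340
B_P3 = 1 / 0.3340 = 2.9940
Highest B → broadest niche (most generalist): population P1 (B = 4.46).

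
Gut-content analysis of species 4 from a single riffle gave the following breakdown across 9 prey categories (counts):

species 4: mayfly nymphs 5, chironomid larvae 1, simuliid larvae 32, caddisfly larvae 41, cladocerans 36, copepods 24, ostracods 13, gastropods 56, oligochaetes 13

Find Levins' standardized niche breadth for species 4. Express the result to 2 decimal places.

0.63

Proportions for species 4 (n=221): 5/221=0.0226, 1/221=0.0045, 32/221=0.1448, 41/221=0.1855, 36/221=0.1629, 24/221=0.1086, 13/221=0.0588, 56/221=0.2534, 13/221=0.0588
Σpᵢ² = 0.0226² + 0.0045² + 0.1448² + 0.1855² + 0.1629² + 0.1086² + 0.0588² + 0.2534² + 0.0588² = 0.000511 + 0.000020 + 0.020967 + 0.034410 + 0.026536 + 0.011794 + 0.003457 + 0.064212 + 0.003457 = 0.165364
B = 1 / 0.165364 = 6.0473
Bₛ = (B − 1)/(n − 1) = (6.0473 − 1)/(9 − 1) = 5.0473/8 = 0.6309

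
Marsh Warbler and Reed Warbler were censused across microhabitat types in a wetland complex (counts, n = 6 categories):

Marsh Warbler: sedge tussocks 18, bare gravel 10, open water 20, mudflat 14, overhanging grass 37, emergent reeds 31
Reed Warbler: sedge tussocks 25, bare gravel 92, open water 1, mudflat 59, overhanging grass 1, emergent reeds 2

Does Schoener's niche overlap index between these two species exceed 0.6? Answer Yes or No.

Proportions for Marsh Warbler (n=130): 18/130=0.1385, 10/130=0.0769, 20/130=0.1538, 14/130=0.1077, 37/130=0.2846, 31/130=0.2385
Proportions for Reed Warbler (n=180): 25/180=0.1389, 92/180=0.5111, 1/180=0.0056, 59/180=0.3278, 1/180=0.0056, 2/180=0.0111
Σ|p₁ᵢ − p₂ᵢ| = 0.0004 + 0.4342 + 0.1482 + 0.2201 + 0.2790 + 0.2274 = 1.3093
D = 1 − ½ × 1.3093 = 1 − 0.65465 = 0.34535
D = 0.34535 < 0.6 → No.

No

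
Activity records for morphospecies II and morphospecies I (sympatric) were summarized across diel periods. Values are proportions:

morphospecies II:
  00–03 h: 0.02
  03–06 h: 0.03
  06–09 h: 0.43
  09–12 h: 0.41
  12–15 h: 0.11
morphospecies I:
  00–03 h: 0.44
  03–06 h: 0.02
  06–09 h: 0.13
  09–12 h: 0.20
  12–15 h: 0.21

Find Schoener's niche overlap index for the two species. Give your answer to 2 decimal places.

0.48

Σ|p₁ᵢ − p₂ᵢ| = 0.42 + 0.01 + 0.30 + 0.21 + 0.10 = 1.04
D = 1 − ½ × 1.04 = 1 − 0.520 = 0.4800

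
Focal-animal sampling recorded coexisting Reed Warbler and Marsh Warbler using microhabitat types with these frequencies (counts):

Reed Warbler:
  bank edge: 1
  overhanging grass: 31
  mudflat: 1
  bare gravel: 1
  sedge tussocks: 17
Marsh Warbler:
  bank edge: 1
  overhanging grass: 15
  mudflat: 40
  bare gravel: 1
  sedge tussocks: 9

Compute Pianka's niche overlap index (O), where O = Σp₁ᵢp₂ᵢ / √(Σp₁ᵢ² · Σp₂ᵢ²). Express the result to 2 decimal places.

0.43

Proportions for Reed Warbler (n=51): 1/51=0.0196, 31/51=0.6078, 1/51=0.0196, 1/51=0.0196, 17/51=0.3333
Proportions for Marsh Warbler (n=66): 1/66=0.0152, 15/66=0.2273, 40/66=0.6061, 1/66=0.0152, 9/66=0.1364
Σ p₁ᵢp₂ᵢ = 0.000298 + 0.138153 + 0.011880 + 0.000298 + 0.045462 = 0.196091
Σp_1ᵢ² = 0.0196² + 0.6078² + 0.0196² + 0.0196² + 0.3333² = 0.000384 + 0.369421 + 0.000384 + 0.000384 + 0.111089 = 0.481662
Σp_2ᵢ² = 0.0152² + 0.2273² + 0.6061² + 0.0152² + 0.1364² = 0.000231 + 0.051665 + 0.367357 + 0.000231 + 0.018605 = 0.438089
O = 0.196091 / √(0.481662 × 0.438089) = 0.196091 / 0.4593591 = 0.4269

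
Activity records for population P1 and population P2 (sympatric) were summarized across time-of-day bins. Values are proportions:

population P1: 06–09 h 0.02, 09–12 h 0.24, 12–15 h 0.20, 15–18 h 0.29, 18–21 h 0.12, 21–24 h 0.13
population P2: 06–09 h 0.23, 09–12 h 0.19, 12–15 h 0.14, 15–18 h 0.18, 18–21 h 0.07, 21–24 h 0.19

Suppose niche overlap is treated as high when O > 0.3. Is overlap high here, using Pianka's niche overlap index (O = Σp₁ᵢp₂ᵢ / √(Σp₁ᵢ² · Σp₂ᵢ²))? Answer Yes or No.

Yes

Σ p₁ᵢp₂ᵢ = 0.0046 + 0.0456 + 0.0280 + 0.0522 + 0.0084 + 0.0247 = 0.1635
Σp_1ᵢ² = 0.02² + 0.24² + 0.20² + 0.29² + 0.12² + 0.13² = 0.0004 + 0.0576 + 0.0400 + 0.0841 + 0.0144 + 0.0169 = 0.2134
Σp_2ᵢ² = 0.23² + 0.19² + 0.14² + 0.18² + 0.07² + 0.19² = 0.0529 + 0.0361 + 0.0196 + 0.0324 + 0.0049 + 0.0361 = 0.1820
O = 0.1635 / √(0.2134 × 0.1820) = 0.1635 / 0.19708 = 0.8296
O = 0.8296 > 0.3 → Yes.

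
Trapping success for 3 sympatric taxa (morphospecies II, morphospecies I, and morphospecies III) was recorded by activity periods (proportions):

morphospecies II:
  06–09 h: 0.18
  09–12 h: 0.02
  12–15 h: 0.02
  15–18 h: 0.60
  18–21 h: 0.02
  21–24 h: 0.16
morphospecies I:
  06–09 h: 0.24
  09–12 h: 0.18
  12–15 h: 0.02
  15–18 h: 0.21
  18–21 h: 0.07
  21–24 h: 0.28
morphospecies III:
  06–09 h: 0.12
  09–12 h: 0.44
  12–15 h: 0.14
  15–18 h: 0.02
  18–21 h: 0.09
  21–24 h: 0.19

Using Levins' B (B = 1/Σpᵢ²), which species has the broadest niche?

Σp_IIᵢ² = 0.18² + 0.02² + 0.02² + 0.60² + 0.02² + 0.16² = 0.0324 + 0.0004 + 0.0004 + 0.3600 + 0.0004 + 0.0256 = 0.4192
B_II = 1 / 0.4192 = 2.3855
Σp_Iᵢ² = 0.24² + 0.18² + 0.02² + 0.21² + 0.07² + 0.28² = 0.0576 + 0.0324 + 0.0004 + 0.0441 + 0.0049 + 0.0784 = 0.2178
B_I = 1 / 0.2178 = 4.5914
Σp_IIIᵢ² = 0.12² + 0.44² + 0.14² + 0.02² + 0.09² + 0.19² = 0.0144 + 0.1936 + 0.0196 + 0.0004 + 0.0081 + 0.0361 = 0.2722
B_III = 1 / 0.2722 = 3.6738
Highest B → broadest niche (most generalist): morphospecies I (B = 4.59).

morphospecies I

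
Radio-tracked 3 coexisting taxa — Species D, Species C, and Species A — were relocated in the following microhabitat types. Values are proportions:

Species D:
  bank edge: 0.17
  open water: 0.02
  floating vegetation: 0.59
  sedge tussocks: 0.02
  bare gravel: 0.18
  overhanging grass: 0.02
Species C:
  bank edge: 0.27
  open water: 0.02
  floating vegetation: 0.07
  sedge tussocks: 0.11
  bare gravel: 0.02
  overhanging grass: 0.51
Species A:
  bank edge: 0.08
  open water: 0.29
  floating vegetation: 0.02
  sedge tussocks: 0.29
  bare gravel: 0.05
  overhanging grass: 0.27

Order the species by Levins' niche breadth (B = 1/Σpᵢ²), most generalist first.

Species A > Species C > Species D

Σp_Dᵢ² = 0.17² + 0.02² + 0.59² + 0.02² + 0.18² + 0.02² = 0.0289 + 0.0004 + 0.3481 + 0.0004 + 0.0324 + 0.0004 = 0.4106
B_D = 1 / 0.4106 = 2.4355
Σp_Cᵢ² = 0.27² + 0.02² + 0.07² + 0.11² + 0.02² + 0.51² = 0.0729 + 0.0004 + 0.0049 + 0.0121 + 0.0004 + 0.2601 = 0.3508
B_C = 1 / 0.3508 = 2.8506
Σp_Aᵢ² = 0.08² + 0.29² + 0.02² + 0.29² + 0.05² + 0.27² = 0.0064 + 0.0841 + 0.0004 + 0.0841 + 0.0025 + 0.0729 = 0.2504
B_A = 1 / 0.2504 = 3.9936
Ranking by B (broadest → narrowest): Species A (3.99) > Species C (2.85) > Species D (2.44)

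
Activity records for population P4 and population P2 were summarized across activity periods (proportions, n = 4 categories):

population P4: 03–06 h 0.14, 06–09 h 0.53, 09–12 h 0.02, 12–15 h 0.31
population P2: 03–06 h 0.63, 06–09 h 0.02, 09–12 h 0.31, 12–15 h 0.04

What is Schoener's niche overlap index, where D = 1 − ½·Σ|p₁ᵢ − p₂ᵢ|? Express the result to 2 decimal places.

0.22

Σ|p₁ᵢ − p₂ᵢ| = 0.49 + 0.51 + 0.29 + 0.27 = 1.56
D = 1 − ½ × 1.56 = 1 − 0.780 = 0.2200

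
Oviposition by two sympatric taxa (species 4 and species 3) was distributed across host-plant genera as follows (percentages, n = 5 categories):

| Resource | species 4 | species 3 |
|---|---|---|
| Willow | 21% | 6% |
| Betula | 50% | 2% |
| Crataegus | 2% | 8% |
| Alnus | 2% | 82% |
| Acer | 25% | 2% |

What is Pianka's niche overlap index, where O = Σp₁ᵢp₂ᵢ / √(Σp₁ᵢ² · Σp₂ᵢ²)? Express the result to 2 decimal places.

0.09

Convert percentages to proportions (divide by 100).
Σ p₁ᵢp₂ᵢ = 0.0126 + 0.0100 + 0.0016 + 0.0164 + 0.0050 = 0.0456
Σp_1ᵢ² = 0.21² + 0.50² + 0.02² + 0.02² + 0.25² = 0.0441 + 0.2500 + 0.0004 + 0.0004 + 0.0625 = 0.3574
Σp_2ᵢ² = 0.06² + 0.02² + 0.08² + 0.82² + 0.02² = 0.0036 + 0.0004 + 0.0064 + 0.6724 + 0.0004 = 0.6832
O = 0.0456 / √(0.3574 × 0.6832) = 0.0456 / 0.49414 = 0.0923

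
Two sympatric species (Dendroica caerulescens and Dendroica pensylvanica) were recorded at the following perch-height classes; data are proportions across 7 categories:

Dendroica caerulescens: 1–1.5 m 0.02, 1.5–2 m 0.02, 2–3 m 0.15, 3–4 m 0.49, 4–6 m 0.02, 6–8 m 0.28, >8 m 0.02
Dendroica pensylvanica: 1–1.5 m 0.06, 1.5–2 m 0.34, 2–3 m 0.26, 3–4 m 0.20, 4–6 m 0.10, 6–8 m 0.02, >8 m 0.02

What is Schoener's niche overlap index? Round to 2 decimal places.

0.45

Σ|p₁ᵢ − p₂ᵢ| = 0.04 + 0.32 + 0.11 + 0.29 + 0.08 + 0.26 + 0.00 = 1.10
D = 1 − ½ × 1.10 = 1 − 0.550 = 0.4500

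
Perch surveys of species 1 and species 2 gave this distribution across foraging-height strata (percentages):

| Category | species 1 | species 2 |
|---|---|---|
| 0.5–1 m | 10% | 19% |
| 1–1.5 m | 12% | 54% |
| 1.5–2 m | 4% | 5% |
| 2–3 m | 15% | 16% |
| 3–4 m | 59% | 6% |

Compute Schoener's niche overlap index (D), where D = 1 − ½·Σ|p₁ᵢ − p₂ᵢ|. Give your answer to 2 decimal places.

Convert percentages to proportions (divide by 100).
Σ|p₁ᵢ − p₂ᵢ| = 0.09 + 0.42 + 0.01 + 0.01 + 0.53 = 1.06
D = 1 − ½ × 1.06 = 1 − 0.530 = 0.4700

0.47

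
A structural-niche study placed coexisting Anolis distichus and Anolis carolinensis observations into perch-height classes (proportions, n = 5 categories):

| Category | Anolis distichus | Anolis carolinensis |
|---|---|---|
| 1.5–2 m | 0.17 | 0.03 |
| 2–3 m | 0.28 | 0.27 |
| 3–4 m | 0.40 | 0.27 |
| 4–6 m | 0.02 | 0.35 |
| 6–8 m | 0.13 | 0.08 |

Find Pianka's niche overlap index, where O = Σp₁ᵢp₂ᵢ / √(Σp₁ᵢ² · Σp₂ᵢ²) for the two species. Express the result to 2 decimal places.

0.74

Σ p₁ᵢp₂ᵢ = 0.0051 + 0.0756 + 0.1080 + 0.0070 + 0.0104 = 0.2061
Σp_1ᵢ² = 0.17² + 0.28² + 0.40² + 0.02² + 0.13² = 0.0289 + 0.0784 + 0.1600 + 0.0004 + 0.0169 = 0.2846
Σp_2ᵢ² = 0.03² + 0.27² + 0.27² + 0.35² + 0.08² = 0.0009 + 0.0729 + 0.0729 + 0.1225 + 0.0064 = 0.2756
O = 0.2061 / √(0.2846 × 0.2756) = 0.2061 / 0.28006 = 0.7359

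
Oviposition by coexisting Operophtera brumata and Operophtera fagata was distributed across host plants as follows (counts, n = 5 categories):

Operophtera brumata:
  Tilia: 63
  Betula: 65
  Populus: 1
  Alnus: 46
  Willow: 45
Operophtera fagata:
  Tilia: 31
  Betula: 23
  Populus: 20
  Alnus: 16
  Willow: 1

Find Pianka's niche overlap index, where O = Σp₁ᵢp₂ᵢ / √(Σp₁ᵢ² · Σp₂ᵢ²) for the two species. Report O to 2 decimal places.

0.83

Proportions for Operophtera brumata (n=220): 63/220=0.2864, 65/220=0.2955, 1/220=0.0045, 46/220=0.2091, 45/220=0.2045
Proportions for Operophtera fagata (n=91): 31/91=0.3407, 23/91=0.2527, 20/91=0.2198, 16/91=0.1758, 1/91=0.0110
Σ p₁ᵢp₂ᵢ = 0.097576 + 0.074673 + 0.000989 + 0.036760 + 0.002250 = 0.212248
Σp_1ᵢ² = 0.2864² + 0.2955² + 0.0045² + 0.2091² + 0.2045² = 0.082025 + 0.087320 + 0.000020 + 0.043723 + 0.041820 = 0.254908
Σp_2ᵢ² = 0.3407² + 0.2527² + 0.2198² + 0.1758² + 0.0110² = 0.116076 + 0.063857 + 0.048312 + 0.030906 + 0.000121 = 0.259272
O = 0.212248 / √(0.254908 × 0.259272) = 0.212248 / 0.2570807 = 0.8256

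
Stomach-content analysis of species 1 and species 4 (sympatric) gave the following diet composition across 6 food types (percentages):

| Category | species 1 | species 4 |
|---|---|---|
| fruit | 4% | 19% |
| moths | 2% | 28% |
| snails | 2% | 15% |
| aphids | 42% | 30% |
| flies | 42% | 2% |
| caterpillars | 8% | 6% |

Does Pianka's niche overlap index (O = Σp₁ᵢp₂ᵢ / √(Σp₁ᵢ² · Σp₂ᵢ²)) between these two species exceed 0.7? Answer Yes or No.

Convert percentages to proportions (divide by 100).
Σ p₁ᵢp₂ᵢ = 0.0076 + 0.0056 + 0.0030 + 0.1260 + 0.0084 + 0.0048 = 0.1554
Σp_1ᵢ² = 0.04² + 0.02² + 0.02² + 0.42² + 0.42² + 0.08² = 0.0016 + 0.0004 + 0.0004 + 0.1764 + 0.1764 + 0.0064 = 0.3616
Σp_2ᵢ² = 0.19² + 0.28² + 0.15² + 0.30² + 0.02² + 0.06² = 0.0361 + 0.0784 + 0.0225 + 0.0900 + 0.0004 + 0.0036 = 0.2310
O = 0.1554 / √(0.3616 × 0.2310) = 0.1554 / 0.28901 = 0.5377
O = 0.5377 < 0.7 → No.

No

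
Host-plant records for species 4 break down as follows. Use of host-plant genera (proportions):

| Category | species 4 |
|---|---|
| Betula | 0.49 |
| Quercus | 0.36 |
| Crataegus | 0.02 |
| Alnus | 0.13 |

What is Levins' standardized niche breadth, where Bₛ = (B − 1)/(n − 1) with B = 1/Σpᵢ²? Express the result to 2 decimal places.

Σpᵢ² = 0.49² + 0.36² + 0.02² + 0.13² = 0.2401 + 0.1296 + 0.0004 + 0.0169 = 0.3870
B = 1 / 0.3870 = 2.5840
Bₛ = (B − 1)/(n − 1) = (2.5840 − 1)/(4 − 1) = 1.5840/3 = 0.5280

0.53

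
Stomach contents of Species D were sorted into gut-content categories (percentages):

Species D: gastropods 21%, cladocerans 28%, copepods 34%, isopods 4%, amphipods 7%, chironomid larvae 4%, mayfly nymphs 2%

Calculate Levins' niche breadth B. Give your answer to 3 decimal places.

Convert percentages to proportions (divide by 100).
Σpᵢ² = 0.21² + 0.28² + 0.34² + 0.04² + 0.07² + 0.04² + 0.02² = 0.0441 + 0.0784 + 0.1156 + 0.0016 + 0.0049 + 0.0016 + 0.0004 = 0.2466
B = 1 / 0.2466 = 4.05515

4.055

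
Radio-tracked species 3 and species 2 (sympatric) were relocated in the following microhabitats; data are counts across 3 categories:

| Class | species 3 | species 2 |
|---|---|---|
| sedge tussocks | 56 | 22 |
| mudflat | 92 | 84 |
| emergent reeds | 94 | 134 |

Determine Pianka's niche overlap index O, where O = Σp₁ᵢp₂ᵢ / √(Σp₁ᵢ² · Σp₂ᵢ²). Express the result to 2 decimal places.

0.94

Proportions for species 3 (n=242): 56/242=0.2314, 92/242=0.3802, 94/242=0.3884
Proportions for species 2 (n=240): 22/240=0.0917, 84/240=0.3500, 134/240=0.5583
Σ p₁ᵢp₂ᵢ = 0.021219 + 0.133070 + 0.216844 = 0.371133
Σp_1ᵢ² = 0.2314² + 0.3802² + 0.3884² = 0.053546 + 0.144552 + 0.150855 = 0.348953
Σp_2ᵢ² = 0.0917² + 0.3500² + 0.5583² = 0.008409 + 0.122500 + 0.311699 = 0.442608
O = 0.371133 / √(0.348953 × 0.442608) = 0.371133 / 0.3930005 = 0.9444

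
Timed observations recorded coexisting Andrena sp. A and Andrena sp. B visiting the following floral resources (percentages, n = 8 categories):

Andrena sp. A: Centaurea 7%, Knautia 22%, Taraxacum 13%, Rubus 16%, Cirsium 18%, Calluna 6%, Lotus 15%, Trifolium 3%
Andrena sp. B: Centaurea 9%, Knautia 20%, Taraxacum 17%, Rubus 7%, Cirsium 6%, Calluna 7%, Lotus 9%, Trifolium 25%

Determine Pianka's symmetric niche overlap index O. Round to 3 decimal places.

0.757

Convert percentages to proportions (divide by 100).
Σ p₁ᵢp₂ᵢ = 0.0063 + 0.0440 + 0.0221 + 0.0112 + 0.0108 + 0.0042 + 0.0135 + 0.0075 = 0.1196
Σp_1ᵢ² = 0.07² + 0.22² + 0.13² + 0.16² + 0.18² + 0.06² + 0.15² + 0.03² = 0.0049 + 0.0484 + 0.0169 + 0.0256 + 0.0324 + 0.0036 + 0.0225 + 0.0009 = 0.1552
Σp_2ᵢ² = 0.09² + 0.20² + 0.17² + 0.07² + 0.06² + 0.07² + 0.09² + 0.25² = 0.0081 + 0.0400 + 0.0289 + 0.0049 + 0.0036 + 0.0049 + 0.0081 + 0.0625 = 0.1610
O = 0.1196 / √(0.1552 × 0.1610) = 0.1196 / 0.158073 = 0.75661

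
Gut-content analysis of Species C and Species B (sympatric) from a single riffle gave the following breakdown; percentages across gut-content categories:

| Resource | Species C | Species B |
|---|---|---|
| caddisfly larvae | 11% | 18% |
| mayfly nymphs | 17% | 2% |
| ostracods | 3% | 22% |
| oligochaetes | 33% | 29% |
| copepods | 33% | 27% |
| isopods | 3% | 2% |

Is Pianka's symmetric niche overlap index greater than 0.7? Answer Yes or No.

Yes

Convert percentages to proportions (divide by 100).
Σ p₁ᵢp₂ᵢ = 0.0198 + 0.0034 + 0.0066 + 0.0957 + 0.0891 + 0.0006 = 0.2152
Σp_1ᵢ² = 0.11² + 0.17² + 0.03² + 0.33² + 0.33² + 0.03² = 0.0121 + 0.0289 + 0.0009 + 0.1089 + 0.1089 + 0.0009 = 0.2606
Σp_2ᵢ² = 0.18² + 0.02² + 0.22² + 0.29² + 0.27² + 0.02² = 0.0324 + 0.0004 + 0.0484 + 0.0841 + 0.0729 + 0.0004 = 0.2386
O = 0.2152 / √(0.2606 × 0.2386) = 0.2152 / 0.24936 = 0.8630
O = 0.8630 > 0.7 → Yes.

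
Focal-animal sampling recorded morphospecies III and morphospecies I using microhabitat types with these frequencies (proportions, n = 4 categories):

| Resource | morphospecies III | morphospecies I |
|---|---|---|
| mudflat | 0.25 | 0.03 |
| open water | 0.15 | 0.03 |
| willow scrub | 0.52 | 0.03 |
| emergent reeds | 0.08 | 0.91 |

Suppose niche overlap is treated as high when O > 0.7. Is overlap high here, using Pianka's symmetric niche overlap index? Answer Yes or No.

Σ p₁ᵢp₂ᵢ = 0.0075 + 0.0045 + 0.0156 + 0.0728 = 0.1004
Σp_1ᵢ² = 0.25² + 0.15² + 0.52² + 0.08² = 0.0625 + 0.0225 + 0.2704 + 0.0064 = 0.3618
Σp_2ᵢ² = 0.03² + 0.03² + 0.03² + 0.91² = 0.0009 + 0.0009 + 0.0009 + 0.8281 = 0.8308
O = 0.1004 / √(0.3618 × 0.8308) = 0.1004 / 0.54825 = 0.1831
O = 0.1831 < 0.7 → No.

No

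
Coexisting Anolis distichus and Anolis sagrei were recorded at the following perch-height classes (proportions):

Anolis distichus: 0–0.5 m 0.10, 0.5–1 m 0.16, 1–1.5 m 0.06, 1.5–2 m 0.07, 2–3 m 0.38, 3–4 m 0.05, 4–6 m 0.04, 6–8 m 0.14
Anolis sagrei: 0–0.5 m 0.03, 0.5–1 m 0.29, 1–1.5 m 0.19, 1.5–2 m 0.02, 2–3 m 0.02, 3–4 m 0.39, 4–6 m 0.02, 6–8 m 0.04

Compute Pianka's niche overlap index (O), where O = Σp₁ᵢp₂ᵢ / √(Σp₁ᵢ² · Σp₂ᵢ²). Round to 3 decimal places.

Σ p₁ᵢp₂ᵢ = 0.0030 + 0.0464 + 0.0114 + 0.0014 + 0.0076 + 0.0195 + 0.0008 + 0.0056 = 0.0957
Σp_1ᵢ² = 0.10² + 0.16² + 0.06² + 0.07² + 0.38² + 0.05² + 0.04² + 0.14² = 0.0100 + 0.0256 + 0.0036 + 0.0049 + 0.1444 + 0.0025 + 0.0016 + 0.0196 = 0.2122
Σp_2ᵢ² = 0.03² + 0.29² + 0.19² + 0.02² + 0.02² + 0.39² + 0.02² + 0.04² = 0.0009 + 0.0841 + 0.0361 + 0.0004 + 0.0004 + 0.1521 + 0.0004 + 0.0016 = 0.2760
O = 0.0957 / √(0.2122 × 0.2760) = 0.0957 / 0.242007 = 0.39544

0.395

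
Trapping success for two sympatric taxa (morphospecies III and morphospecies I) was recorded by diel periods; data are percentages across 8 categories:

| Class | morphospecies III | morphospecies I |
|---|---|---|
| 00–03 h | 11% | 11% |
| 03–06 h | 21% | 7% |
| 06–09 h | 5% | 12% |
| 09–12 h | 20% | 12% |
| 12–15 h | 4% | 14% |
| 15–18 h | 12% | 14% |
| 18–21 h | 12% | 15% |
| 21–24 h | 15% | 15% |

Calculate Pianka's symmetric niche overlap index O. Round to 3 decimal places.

0.853

Convert percentages to proportions (divide by 100).
Σ p₁ᵢp₂ᵢ = 0.0121 + 0.0147 + 0.0060 + 0.0240 + 0.0056 + 0.0168 + 0.0180 + 0.0225 = 0.1197
Σp_1ᵢ² = 0.11² + 0.21² + 0.05² + 0.20² + 0.04² + 0.12² + 0.12² + 0.15² = 0.0121 + 0.0441 + 0.0025 + 0.0400 + 0.0016 + 0.0144 + 0.0144 + 0.0225 = 0.1516
Σp_2ᵢ² = 0.11² + 0.07² + 0.12² + 0.12² + 0.14² + 0.14² + 0.15² + 0.15² = 0.0121 + 0.0049 + 0.0144 + 0.0144 + 0.0196 + 0.0196 + 0.0225 + 0.0225 = 0.1300
O = 0.1197 / √(0.1516 × 0.1300) = 0.1197 / 0.140385 = 0.85266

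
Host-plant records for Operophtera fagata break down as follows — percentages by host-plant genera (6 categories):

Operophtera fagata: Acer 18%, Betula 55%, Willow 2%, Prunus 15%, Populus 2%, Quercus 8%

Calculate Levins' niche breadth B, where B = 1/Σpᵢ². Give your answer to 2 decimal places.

2.74

Convert percentages to proportions (divide by 100).
Σpᵢ² = 0.18² + 0.55² + 0.02² + 0.15² + 0.02² + 0.08² = 0.0324 + 0.3025 + 0.0004 + 0.0225 + 0.0004 + 0.0064 = 0.3646
B = 1 / 0.3646 = 2.7427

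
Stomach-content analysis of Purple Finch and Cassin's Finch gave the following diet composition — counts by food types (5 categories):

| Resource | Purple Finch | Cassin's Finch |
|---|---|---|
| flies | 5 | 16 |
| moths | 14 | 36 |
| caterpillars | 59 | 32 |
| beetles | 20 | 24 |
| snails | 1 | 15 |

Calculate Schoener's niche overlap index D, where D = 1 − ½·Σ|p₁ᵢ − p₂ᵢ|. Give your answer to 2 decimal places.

Proportions for Purple Finch (n=99): 5/99=0.0505, 14/99=0.1414, 59/99=0.5960, 20/99=0.2020, 1/99=0.0101
Proportions for Cassin's Finch (n=123): 16/123=0.1301, 36/123=0.2927, 32/123=0.2602, 24/123=0.1951, 15/123=0.1220
Σ|p₁ᵢ − p₂ᵢ| = 0.0796 + 0.1513 + 0.3358 + 0.0069 + 0.1119 = 0.6855
D = 1 − ½ × 0.6855 = 1 − 0.34275 = 0.65725

0.66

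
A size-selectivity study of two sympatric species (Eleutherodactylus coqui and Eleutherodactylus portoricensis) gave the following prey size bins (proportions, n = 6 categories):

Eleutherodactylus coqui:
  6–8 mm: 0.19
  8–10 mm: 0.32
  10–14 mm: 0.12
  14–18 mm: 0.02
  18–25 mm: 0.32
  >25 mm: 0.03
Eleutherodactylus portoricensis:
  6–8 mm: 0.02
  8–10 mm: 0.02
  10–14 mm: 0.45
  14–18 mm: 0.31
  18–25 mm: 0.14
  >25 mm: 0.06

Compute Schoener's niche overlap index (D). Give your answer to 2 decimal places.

Σ|p₁ᵢ − p₂ᵢ| = 0.17 + 0.30 + 0.33 + 0.29 + 0.18 + 0.03 = 1.30
D = 1 − ½ × 1.30 = 1 − 0.650 = 0.3500

0.35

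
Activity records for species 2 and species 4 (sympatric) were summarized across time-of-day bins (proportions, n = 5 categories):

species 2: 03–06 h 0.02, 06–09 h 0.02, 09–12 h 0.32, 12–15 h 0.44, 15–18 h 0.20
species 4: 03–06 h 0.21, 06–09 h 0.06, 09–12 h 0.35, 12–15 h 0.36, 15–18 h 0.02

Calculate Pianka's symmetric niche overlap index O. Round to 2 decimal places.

0.88

Σ p₁ᵢp₂ᵢ = 0.0042 + 0.0012 + 0.1120 + 0.1584 + 0.0040 = 0.2798
Σp_1ᵢ² = 0.02² + 0.02² + 0.32² + 0.44² + 0.20² = 0.0004 + 0.0004 + 0.1024 + 0.1936 + 0.0400 = 0.3368
Σp_2ᵢ² = 0.21² + 0.06² + 0.35² + 0.36² + 0.02² = 0.0441 + 0.0036 + 0.1225 + 0.1296 + 0.0004 = 0.3002
O = 0.2798 / √(0.3368 × 0.3002) = 0.2798 / 0.31797 = 0.8800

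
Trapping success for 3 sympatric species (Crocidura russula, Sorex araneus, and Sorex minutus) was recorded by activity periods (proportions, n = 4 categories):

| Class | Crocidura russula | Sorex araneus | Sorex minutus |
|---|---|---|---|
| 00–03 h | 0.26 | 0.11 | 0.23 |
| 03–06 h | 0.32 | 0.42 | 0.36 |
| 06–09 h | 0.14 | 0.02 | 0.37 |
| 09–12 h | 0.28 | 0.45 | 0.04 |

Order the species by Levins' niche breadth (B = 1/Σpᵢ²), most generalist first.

Crocidura russula > Sorex minutus > Sorex araneus

Σp_russᵢ² = 0.26² + 0.32² + 0.14² + 0.28² = 0.0676 + 0.1024 + 0.0196 + 0.0784 = 0.2680
B_russ = 1 / 0.2680 = 3.7313
Σp_aranᵢ² = 0.11² + 0.42² + 0.02² + 0.45² = 0.0121 + 0.1764 + 0.0004 + 0.2025 = 0.3914
B_aran = 1 / 0.3914 = 2.5549
Σp_minuᵢ² = 0.23² + 0.36² + 0.37² + 0.04² = 0.0529 + 0.1296 + 0.1369 + 0.0016 = 0.3210
B_minu = 1 / 0.3210 = 3.1153
Ranking by B (broadest → narrowest): Crocidura russula (3.73) > Sorex minutus (3.12) > Sorex araneus (2.55)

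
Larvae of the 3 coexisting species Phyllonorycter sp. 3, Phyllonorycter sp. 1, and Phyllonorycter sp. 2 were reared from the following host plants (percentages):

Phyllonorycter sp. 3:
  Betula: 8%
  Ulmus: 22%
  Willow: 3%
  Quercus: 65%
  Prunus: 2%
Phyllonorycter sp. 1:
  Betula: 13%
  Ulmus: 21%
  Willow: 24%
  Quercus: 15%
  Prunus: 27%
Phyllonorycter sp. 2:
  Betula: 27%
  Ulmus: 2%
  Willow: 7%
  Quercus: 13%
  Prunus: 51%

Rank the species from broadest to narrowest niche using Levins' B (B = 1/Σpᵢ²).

Convert percentages to proportions (divide by 100).
Σp_3ᵢ² = 0.08² + 0.22² + 0.03² + 0.65² + 0.02² = 0.0064 + 0.0484 + 0.0009 + 0.4225 + 0.0004 = 0.4786
B_3 = 1 / 0.4786 = 2.0894
Σp_1ᵢ² = 0.13² + 0.21² + 0.24² + 0.15² + 0.27² = 0.0169 + 0.0441 + 0.0576 + 0.0225 + 0.0729 = 0.2140
B_1 = 1 / 0.2140 = 4.6729
Σp_2ᵢ² = 0.27² + 0.02² + 0.07² + 0.13² + 0.51² = 0.0729 + 0.0004 + 0.0049 + 0.0169 + 0.2601 = 0.3552
B_2 = 1 / 0.3552 = 2.8153
Ranking by B (broadest → narrowest): Phyllonorycter sp. 1 (4.67) > Phyllonorycter sp. 2 (2.82) > Phyllonorycter sp. 3 (2.09)

Phyllonorycter sp. 1 > Phyllonorycter sp. 2 > Phyllonorycter sp. 3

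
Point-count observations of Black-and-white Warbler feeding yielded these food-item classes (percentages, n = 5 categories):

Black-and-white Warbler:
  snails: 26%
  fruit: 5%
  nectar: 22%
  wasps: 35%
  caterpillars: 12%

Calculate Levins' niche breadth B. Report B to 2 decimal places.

3.92

Convert percentages to proportions (divide by 100).
Σpᵢ² = 0.26² + 0.05² + 0.22² + 0.35² + 0.12² = 0.0676 + 0.0025 + 0.0484 + 0.1225 + 0.0144 = 0.2554
B = 1 / 0.2554 = 3.9154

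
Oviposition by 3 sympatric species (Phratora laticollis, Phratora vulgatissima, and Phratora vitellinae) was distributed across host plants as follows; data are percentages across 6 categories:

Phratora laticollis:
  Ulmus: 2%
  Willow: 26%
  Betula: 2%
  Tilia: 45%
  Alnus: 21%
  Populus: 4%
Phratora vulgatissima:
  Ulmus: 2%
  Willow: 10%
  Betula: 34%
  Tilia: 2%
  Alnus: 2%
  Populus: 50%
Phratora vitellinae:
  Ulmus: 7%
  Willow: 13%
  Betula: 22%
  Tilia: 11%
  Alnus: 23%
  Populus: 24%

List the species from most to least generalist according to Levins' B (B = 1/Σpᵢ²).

Convert percentages to proportions (divide by 100).
Σp_latiᵢ² = 0.02² + 0.26² + 0.02² + 0.45² + 0.21² + 0.04² = 0.0004 + 0.0676 + 0.0004 + 0.2025 + 0.0441 + 0.0016 = 0.3166
B_lati = 1 / 0.3166 = 3.1586
Σp_vulgᵢ² = 0.02² + 0.10² + 0.34² + 0.02² + 0.02² + 0.50² = 0.0004 + 0.0100 + 0.1156 + 0.0004 + 0.0004 + 0.2500 = 0.3768
B_vulg = 1 / 0.3768 = 2.6539
Σp_viteᵢ² = 0.07² + 0.13² + 0.22² + 0.11² + 0.23² + 0.24² = 0.0049 + 0.0169 + 0.0484 + 0.0121 + 0.0529 + 0.0576 = 0.1928
B_vite = 1 / 0.1928 = 5.1867
Ranking by B (broadest → narrowest): Phratora vitellinae (5.19) > Phratora laticollis (3.16) > Phratora vulgatissima (2.65)

Phratora vitellinae > Phratora laticollis > Phratora vulgatissima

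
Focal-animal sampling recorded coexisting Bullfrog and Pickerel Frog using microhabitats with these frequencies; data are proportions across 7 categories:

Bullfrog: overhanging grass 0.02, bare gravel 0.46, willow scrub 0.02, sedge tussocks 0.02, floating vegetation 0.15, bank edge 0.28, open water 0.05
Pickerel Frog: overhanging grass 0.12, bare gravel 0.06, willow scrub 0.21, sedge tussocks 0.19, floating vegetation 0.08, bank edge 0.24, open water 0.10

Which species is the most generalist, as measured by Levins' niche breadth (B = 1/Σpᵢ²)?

Pickerel Frog

Σp_Bullᵢ² = 0.02² + 0.46² + 0.02² + 0.02² + 0.15² + 0.28² + 0.05² = 0.0004 + 0.2116 + 0.0004 + 0.0004 + 0.0225 + 0.0784 + 0.0025 = 0.3162
B_Bull = 1 / 0.3162 = 3.1626
Σp_Frogᵢ² = 0.12² + 0.06² + 0.21² + 0.19² + 0.08² + 0.24² + 0.10² = 0.0144 + 0.0036 + 0.0441 + 0.0361 + 0.0064 + 0.0576 + 0.0100 = 0.1722
B_Frog = 1 / 0.1722 = 5.8072
Highest B → broadest niche (most generalist): Pickerel Frog (B = 5.81).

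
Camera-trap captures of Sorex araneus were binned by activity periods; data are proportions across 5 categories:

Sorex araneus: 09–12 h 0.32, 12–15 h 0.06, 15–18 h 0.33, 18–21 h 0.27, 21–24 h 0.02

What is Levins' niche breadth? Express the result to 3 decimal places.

3.470

Σpᵢ² = 0.32² + 0.06² + 0.33² + 0.27² + 0.02² = 0.1024 + 0.0036 + 0.1089 + 0.0729 + 0.0004 = 0.2882
B = 1 / 0.2882 = 3.46981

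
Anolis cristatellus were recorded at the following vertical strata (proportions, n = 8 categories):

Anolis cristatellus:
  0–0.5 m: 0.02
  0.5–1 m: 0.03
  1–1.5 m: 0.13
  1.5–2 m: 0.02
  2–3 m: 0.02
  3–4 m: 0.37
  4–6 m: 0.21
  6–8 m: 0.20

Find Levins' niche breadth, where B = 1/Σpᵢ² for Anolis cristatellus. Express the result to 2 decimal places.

Σpᵢ² = 0.02² + 0.03² + 0.13² + 0.02² + 0.02² + 0.37² + 0.21² + 0.20² = 0.0004 + 0.0009 + 0.0169 + 0.0004 + 0.0004 + 0.1369 + 0.0441 + 0.0400 = 0.2400
B = 1 / 0.2400 = 4.1667

4.17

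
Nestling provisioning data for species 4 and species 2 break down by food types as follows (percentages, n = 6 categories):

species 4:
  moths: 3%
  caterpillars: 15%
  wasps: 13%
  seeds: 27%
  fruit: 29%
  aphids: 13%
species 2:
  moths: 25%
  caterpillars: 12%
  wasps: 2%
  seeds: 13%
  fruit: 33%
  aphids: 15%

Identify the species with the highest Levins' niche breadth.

species 4

Convert percentages to proportions (divide by 100).
Σp_4ᵢ² = 0.03² + 0.15² + 0.13² + 0.27² + 0.29² + 0.13² = 0.0009 + 0.0225 + 0.0169 + 0.0729 + 0.0841 + 0.0169 = 0.2142
B_4 = 1 / 0.2142 = 4.6685
Σp_2ᵢ² = 0.25² + 0.12² + 0.02² + 0.13² + 0.33² + 0.15² = 0.0625 + 0.0144 + 0.0004 + 0.0169 + 0.1089 + 0.0225 = 0.2256
B_2 = 1 / 0.2256 = 4.4326
Highest B → broadest niche (most generalist): species 4 (B = 4.67).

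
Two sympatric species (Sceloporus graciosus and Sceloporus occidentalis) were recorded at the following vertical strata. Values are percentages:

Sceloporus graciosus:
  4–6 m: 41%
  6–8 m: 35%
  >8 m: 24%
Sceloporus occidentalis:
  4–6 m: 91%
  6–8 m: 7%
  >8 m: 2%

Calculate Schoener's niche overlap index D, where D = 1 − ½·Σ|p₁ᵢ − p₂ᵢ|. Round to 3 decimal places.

0.500

Convert percentages to proportions (divide by 100).
Σ|p₁ᵢ − p₂ᵢ| = 0.50 + 0.28 + 0.22 = 1.00
D = 1 − ½ × 1.00 = 1 − 0.500 = 0.50000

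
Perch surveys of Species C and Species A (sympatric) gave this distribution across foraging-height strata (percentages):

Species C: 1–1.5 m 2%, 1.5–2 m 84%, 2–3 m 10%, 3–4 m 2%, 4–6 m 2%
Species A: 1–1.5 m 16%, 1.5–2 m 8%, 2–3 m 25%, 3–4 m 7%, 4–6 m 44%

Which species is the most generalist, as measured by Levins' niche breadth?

Convert percentages to proportions (divide by 100).
Σp_Cᵢ² = 0.02² + 0.84² + 0.10² + 0.02² + 0.02² = 0.0004 + 0.7056 + 0.0100 + 0.0004 + 0.0004 = 0.7168
B_C = 1 / 0.7168 = 1.3951
Σp_Aᵢ² = 0.16² + 0.08² + 0.25² + 0.07² + 0.44² = 0.0256 + 0.0064 + 0.0625 + 0.0049 + 0.1936 = 0.2930
B_A = 1 / 0.2930 = 3.4130
Highest B → broadest niche (most generalist): Species A (B = 3.41).

Species A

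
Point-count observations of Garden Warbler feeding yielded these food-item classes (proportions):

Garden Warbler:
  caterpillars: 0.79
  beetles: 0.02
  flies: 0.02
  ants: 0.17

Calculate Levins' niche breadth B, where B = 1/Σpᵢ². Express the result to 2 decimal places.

1.53

Σpᵢ² = 0.79² + 0.02² + 0.02² + 0.17² = 0.6241 + 0.0004 + 0.0004 + 0.0289 = 0.6538
B = 1 / 0.6538 = 1.5295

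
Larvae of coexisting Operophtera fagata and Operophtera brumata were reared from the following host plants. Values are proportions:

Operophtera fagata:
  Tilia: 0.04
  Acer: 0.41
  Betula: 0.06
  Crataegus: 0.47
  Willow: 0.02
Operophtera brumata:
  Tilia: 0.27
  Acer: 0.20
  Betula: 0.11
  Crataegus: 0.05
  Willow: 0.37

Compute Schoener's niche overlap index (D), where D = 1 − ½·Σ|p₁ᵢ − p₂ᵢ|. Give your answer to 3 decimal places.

Σ|p₁ᵢ − p₂ᵢ| = 0.23 + 0.21 + 0.05 + 0.42 + 0.35 = 1.26
D = 1 − ½ × 1.26 = 1 − 0.630 = 0.37000

0.370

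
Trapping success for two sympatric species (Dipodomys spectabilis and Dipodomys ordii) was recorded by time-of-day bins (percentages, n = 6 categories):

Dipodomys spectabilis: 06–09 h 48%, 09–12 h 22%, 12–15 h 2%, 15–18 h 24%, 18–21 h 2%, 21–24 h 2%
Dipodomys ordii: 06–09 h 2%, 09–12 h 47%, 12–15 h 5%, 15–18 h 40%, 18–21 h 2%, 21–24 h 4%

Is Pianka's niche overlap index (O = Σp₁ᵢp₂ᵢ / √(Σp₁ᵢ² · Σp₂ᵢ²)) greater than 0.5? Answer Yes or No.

Yes

Convert percentages to proportions (divide by 100).
Σ p₁ᵢp₂ᵢ = 0.0096 + 0.1034 + 0.0010 + 0.0960 + 0.0004 + 0.0008 = 0.2112
Σp_1ᵢ² = 0.48² + 0.22² + 0.02² + 0.24² + 0.02² + 0.02² = 0.2304 + 0.0484 + 0.0004 + 0.0576 + 0.0004 + 0.0004 = 0.3376
Σp_2ᵢ² = 0.02² + 0.47² + 0.05² + 0.40² + 0.02² + 0.04² = 0.0004 + 0.2209 + 0.0025 + 0.1600 + 0.0004 + 0.0016 = 0.3858
O = 0.2112 / √(0.3376 × 0.3858) = 0.2112 / 0.36090 = 0.5852
O = 0.5852 > 0.5 → Yes.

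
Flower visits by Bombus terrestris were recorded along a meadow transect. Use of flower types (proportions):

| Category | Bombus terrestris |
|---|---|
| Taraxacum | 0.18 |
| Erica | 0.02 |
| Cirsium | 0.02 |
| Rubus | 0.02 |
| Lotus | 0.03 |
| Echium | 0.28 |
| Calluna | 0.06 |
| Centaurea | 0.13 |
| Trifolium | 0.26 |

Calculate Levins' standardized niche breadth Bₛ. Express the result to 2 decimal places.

0.50

Σpᵢ² = 0.18² + 0.02² + 0.02² + 0.02² + 0.03² + 0.28² + 0.06² + 0.13² + 0.26² = 0.0324 + 0.0004 + 0.0004 + 0.0004 + 0.0009 + 0.0784 + 0.0036 + 0.0169 + 0.0676 = 0.2010
B = 1 / 0.2010 = 4.9751
Bₛ = (B − 1)/(n − 1) = (4.9751 − 1)/(9 − 1) = 3.9751/8 = 0.4969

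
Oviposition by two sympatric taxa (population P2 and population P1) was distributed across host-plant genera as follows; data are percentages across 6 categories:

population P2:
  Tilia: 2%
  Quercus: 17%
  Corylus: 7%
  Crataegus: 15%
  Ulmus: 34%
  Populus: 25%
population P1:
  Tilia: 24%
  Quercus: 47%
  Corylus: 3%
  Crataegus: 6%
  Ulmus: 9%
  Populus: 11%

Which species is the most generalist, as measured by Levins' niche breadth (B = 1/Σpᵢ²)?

population P2

Convert percentages to proportions (divide by 100).
Σp_P2ᵢ² = 0.02² + 0.17² + 0.07² + 0.15² + 0.34² + 0.25² = 0.0004 + 0.0289 + 0.0049 + 0.0225 + 0.1156 + 0.0625 = 0.2348
B_P2 = 1 / 0.2348 = 4.2589
Σp_P1ᵢ² = 0.24² + 0.47² + 0.03² + 0.06² + 0.09² + 0.11² = 0.0576 + 0.2209 + 0.0009 + 0.0036 + 0.0081 + 0.0121 = 0.3032
B_P1 = 1 / 0.3032 = 3.2982
Highest B → broadest niche (most generalist): population P2 (B = 4.26).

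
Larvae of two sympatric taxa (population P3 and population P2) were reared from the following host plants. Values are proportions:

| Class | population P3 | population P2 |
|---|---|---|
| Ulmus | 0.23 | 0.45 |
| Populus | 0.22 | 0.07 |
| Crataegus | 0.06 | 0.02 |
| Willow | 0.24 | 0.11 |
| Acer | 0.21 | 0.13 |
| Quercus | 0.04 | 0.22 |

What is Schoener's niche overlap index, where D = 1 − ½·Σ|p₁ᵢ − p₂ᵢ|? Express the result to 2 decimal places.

Σ|p₁ᵢ − p₂ᵢ| = 0.22 + 0.15 + 0.04 + 0.13 + 0.08 + 0.18 = 0.80
D = 1 − ½ × 0.80 = 1 − 0.400 = 0.6000

0.60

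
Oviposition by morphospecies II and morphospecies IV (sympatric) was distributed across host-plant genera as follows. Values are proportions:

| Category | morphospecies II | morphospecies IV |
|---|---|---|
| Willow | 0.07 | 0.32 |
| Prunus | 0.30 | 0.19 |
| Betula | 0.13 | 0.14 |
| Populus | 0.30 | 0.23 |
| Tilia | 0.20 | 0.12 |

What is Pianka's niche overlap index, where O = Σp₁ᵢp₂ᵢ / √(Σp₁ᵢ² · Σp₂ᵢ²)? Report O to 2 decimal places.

Σ p₁ᵢp₂ᵢ = 0.0224 + 0.0570 + 0.0182 + 0.0690 + 0.0240 = 0.1906
Σp_1ᵢ² = 0.07² + 0.30² + 0.13² + 0.30² + 0.20² = 0.0049 + 0.0900 + 0.0169 + 0.0900 + 0.0400 = 0.2418
Σp_2ᵢ² = 0.32² + 0.19² + 0.14² + 0.23² + 0.12² = 0.1024 + 0.0361 + 0.0196 + 0.0529 + 0.0144 = 0.2254
O = 0.1906 / √(0.2418 × 0.2254) = 0.1906 / 0.23346 = 0.8164

0.82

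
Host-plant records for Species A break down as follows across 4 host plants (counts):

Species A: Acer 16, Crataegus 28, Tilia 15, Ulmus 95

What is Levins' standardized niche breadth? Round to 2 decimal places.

0.43

Proportions for Species A (n=154): 16/154=0.1039, 28/154=0.1818, 15/154=0.0974, 95/154=0.6169
Σpᵢ² = 0.1039² + 0.1818² + 0.0974² + 0.6169² = 0.010795 + 0.033051 + 0.009487 + 0.380566 = 0.433899
B = 1 / 0.433899 = 2.3047
Bₛ = (B − 1)/(n − 1) = (2.3047 − 1)/(4 − 1) = 1.3047/3 = 0.4349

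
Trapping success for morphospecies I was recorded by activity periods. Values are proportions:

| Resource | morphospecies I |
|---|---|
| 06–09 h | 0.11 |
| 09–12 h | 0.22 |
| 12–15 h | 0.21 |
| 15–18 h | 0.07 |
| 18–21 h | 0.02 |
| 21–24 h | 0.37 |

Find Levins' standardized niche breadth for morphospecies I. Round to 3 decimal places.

Σpᵢ² = 0.11² + 0.22² + 0.21² + 0.07² + 0.02² + 0.37² = 0.0121 + 0.0484 + 0.0441 + 0.0049 + 0.0004 + 0.1369 = 0.2468
B = 1 / 0.2468 = 4.05186
Bₛ = (B − 1)/(n − 1) = (4.05186 − 1)/(6 − 1) = 3.05186/5 = 0.61037

0.610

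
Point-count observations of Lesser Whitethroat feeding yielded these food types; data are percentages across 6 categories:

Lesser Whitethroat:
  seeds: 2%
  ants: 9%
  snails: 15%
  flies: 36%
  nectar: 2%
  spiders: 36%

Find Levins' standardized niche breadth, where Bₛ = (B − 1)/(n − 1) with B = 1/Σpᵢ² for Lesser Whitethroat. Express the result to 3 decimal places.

0.488

Convert percentages to proportions (divide by 100).
Σpᵢ² = 0.02² + 0.09² + 0.15² + 0.36² + 0.02² + 0.36² = 0.0004 + 0.0081 + 0.0225 + 0.1296 + 0.0004 + 0.1296 = 0.2906
B = 1 / 0.2906 = 3.44116
Bₛ = (B − 1)/(n − 1) = (3.44116 − 1)/(6 − 1) = 2.44116/5 = 0.48823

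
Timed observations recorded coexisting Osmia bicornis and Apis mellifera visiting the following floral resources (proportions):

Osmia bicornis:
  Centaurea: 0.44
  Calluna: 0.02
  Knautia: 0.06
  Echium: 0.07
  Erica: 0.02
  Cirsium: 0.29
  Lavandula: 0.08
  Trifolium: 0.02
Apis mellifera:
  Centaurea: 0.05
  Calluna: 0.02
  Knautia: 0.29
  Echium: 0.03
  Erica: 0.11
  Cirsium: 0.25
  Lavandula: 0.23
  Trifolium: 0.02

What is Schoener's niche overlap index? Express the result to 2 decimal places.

0.53

Σ|p₁ᵢ − p₂ᵢ| = 0.39 + 0.00 + 0.23 + 0.04 + 0.09 + 0.04 + 0.15 + 0.00 = 0.94
D = 1 − ½ × 0.94 = 1 − 0.470 = 0.5300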